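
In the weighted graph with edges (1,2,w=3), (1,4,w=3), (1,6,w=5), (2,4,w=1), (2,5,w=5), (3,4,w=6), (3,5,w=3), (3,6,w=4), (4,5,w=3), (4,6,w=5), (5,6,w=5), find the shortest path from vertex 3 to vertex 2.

Step 1: Build adjacency list with weights:
  1: 2(w=3), 4(w=3), 6(w=5)
  2: 1(w=3), 4(w=1), 5(w=5)
  3: 4(w=6), 5(w=3), 6(w=4)
  4: 1(w=3), 2(w=1), 3(w=6), 5(w=3), 6(w=5)
  5: 2(w=5), 3(w=3), 4(w=3), 6(w=5)
  6: 1(w=5), 3(w=4), 4(w=5), 5(w=5)

Step 2: Apply Dijkstra's algorithm from vertex 3:
  Visit vertex 3 (distance=0)
    Update dist[4] = 6
    Update dist[5] = 3
    Update dist[6] = 4
  Visit vertex 5 (distance=3)
    Update dist[2] = 8
  Visit vertex 6 (distance=4)
    Update dist[1] = 9
  Visit vertex 4 (distance=6)
    Update dist[2] = 7
  Visit vertex 2 (distance=7)

Step 3: Shortest path: 3 -> 4 -> 2
Total weight: 6 + 1 = 7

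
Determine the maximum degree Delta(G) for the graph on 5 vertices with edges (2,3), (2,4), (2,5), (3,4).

Step 1: Count edges incident to each vertex:
  deg(1) = 0 (neighbors: none)
  deg(2) = 3 (neighbors: 3, 4, 5)
  deg(3) = 2 (neighbors: 2, 4)
  deg(4) = 2 (neighbors: 2, 3)
  deg(5) = 1 (neighbors: 2)

Step 2: Find maximum:
  max(0, 3, 2, 2, 1) = 3 (vertex 2)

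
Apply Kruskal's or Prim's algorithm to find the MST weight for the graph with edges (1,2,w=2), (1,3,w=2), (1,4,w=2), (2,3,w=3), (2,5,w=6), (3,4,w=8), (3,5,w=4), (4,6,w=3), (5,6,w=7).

Apply Kruskal's algorithm (sort edges by weight, add if no cycle):

Sorted edges by weight:
  (1,2) w=2
  (1,3) w=2
  (1,4) w=2
  (2,3) w=3
  (4,6) w=3
  (3,5) w=4
  (2,5) w=6
  (5,6) w=7
  (3,4) w=8

Add edge (1,2) w=2 -- no cycle. Running total: 2
Add edge (1,3) w=2 -- no cycle. Running total: 4
Add edge (1,4) w=2 -- no cycle. Running total: 6
Skip edge (2,3) w=3 -- would create cycle
Add edge (4,6) w=3 -- no cycle. Running total: 9
Add edge (3,5) w=4 -- no cycle. Running total: 13

MST edges: (1,2,w=2), (1,3,w=2), (1,4,w=2), (4,6,w=3), (3,5,w=4)
Total MST weight: 2 + 2 + 2 + 3 + 4 = 13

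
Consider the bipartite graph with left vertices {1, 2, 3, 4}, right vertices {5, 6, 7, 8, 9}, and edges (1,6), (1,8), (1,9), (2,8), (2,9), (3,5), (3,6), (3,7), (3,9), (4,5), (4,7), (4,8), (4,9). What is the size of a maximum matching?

Step 1: List the neighbors of each left vertex:
  1: 6, 8, 9
  2: 8, 9
  3: 5, 6, 7, 9
  4: 5, 7, 8, 9

Step 2: Greedily match left vertices, then look for augmenting paths:
  Match 1 -- 6
  Match 2 -- 8
  Match 3 -- 5
  Match 4 -- 7
  No augmenting path remains.

Step 3: Verify this is maximum:
  Matching size 4 = min(|L|, |R|) = min(4, 5), which is an upper bound, so this matching is maximum.

Maximum matching: {(1,6), (2,8), (3,5), (4,7)}
Size: 4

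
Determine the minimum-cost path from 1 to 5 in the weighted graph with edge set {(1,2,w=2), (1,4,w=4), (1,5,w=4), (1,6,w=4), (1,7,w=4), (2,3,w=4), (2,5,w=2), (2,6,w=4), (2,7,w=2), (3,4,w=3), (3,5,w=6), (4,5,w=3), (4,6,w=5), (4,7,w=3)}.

Step 1: Build adjacency list with weights:
  1: 2(w=2), 4(w=4), 5(w=4), 6(w=4), 7(w=4)
  2: 1(w=2), 3(w=4), 5(w=2), 6(w=4), 7(w=2)
  3: 2(w=4), 4(w=3), 5(w=6)
  4: 1(w=4), 3(w=3), 5(w=3), 6(w=5), 7(w=3)
  5: 1(w=4), 2(w=2), 3(w=6), 4(w=3)
  6: 1(w=4), 2(w=4), 4(w=5)
  7: 1(w=4), 2(w=2), 4(w=3)

Step 2: Apply Dijkstra's algorithm from vertex 1:
  Visit vertex 1 (distance=0)
    Update dist[2] = 2
    Update dist[4] = 4
    Update dist[5] = 4
    Update dist[6] = 4
    Update dist[7] = 4
  Visit vertex 2 (distance=2)
    Update dist[3] = 6
  Visit vertex 4 (distance=4)
  Visit vertex 5 (distance=4)

Step 3: Shortest path: 1 -> 5
Total weight: 4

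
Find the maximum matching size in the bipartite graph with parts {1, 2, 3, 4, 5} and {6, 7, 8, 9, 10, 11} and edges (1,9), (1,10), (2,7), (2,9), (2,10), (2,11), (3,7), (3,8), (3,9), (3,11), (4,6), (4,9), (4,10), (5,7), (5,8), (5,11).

Step 1: List the neighbors of each left vertex:
  1: 9, 10
  2: 7, 9, 10, 11
  3: 7, 8, 9, 11
  4: 6, 9, 10
  5: 7, 8, 11

Step 2: Greedily match left vertices, then look for augmenting paths:
  Match 1 -- 9
  Match 2 -- 7
  Match 3 -- 8
  Match 4 -- 6
  Match 5 -- 11
  No augmenting path remains.

Step 3: Verify this is maximum:
  Matching size 5 = min(|L|, |R|) = min(5, 6), which is an upper bound, so this matching is maximum.

Maximum matching: {(1,9), (2,7), (3,8), (4,6), (5,11)}
Size: 5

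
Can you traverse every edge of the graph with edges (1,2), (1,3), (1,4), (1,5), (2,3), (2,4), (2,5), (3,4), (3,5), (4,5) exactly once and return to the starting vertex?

Step 1: Find the degree of each vertex:
  deg(1) = 4
  deg(2) = 4
  deg(3) = 4
  deg(4) = 4
  deg(5) = 4

Step 2: Count vertices with odd degree:
  All vertices have even degree (0 odd-degree vertices)

Step 3: Apply Euler's theorem:
  - Eulerian circuit exists iff graph is connected and all vertices have even degree
  - Eulerian path exists iff graph is connected and has 0 or 2 odd-degree vertices

Graph is connected with 0 odd-degree vertices.
Both Eulerian circuit and Eulerian path exist.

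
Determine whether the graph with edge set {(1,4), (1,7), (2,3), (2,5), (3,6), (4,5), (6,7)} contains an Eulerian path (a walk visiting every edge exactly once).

Step 1: Find the degree of each vertex:
  deg(1) = 2
  deg(2) = 2
  deg(3) = 2
  deg(4) = 2
  deg(5) = 2
  deg(6) = 2
  deg(7) = 2

Step 2: Count vertices with odd degree:
  All vertices have even degree (0 odd-degree vertices)

Step 3: Apply Euler's theorem:
  - Eulerian circuit exists iff graph is connected and all vertices have even degree
  - Eulerian path exists iff graph is connected and has 0 or 2 odd-degree vertices

Graph is connected with 0 odd-degree vertices.
Both Eulerian circuit and Eulerian path exist.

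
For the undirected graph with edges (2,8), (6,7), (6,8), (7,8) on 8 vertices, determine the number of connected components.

Step 1: Build adjacency list from edges:
  1: (none)
  2: 8
  3: (none)
  4: (none)
  5: (none)
  6: 7, 8
  7: 6, 8
  8: 2, 6, 7

Step 2: Run BFS/DFS from vertex 1:
  Visited: {1}
  Reached 1 of 8 vertices

Step 3: Only 1 of 8 vertices reached. Graph is disconnected.
Connected components: {1}, {2, 6, 7, 8}, {3}, {4}, {5}
Number of connected components: 5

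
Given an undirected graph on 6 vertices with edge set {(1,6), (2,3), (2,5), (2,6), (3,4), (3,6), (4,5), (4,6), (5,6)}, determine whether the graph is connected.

Step 1: Build adjacency list from edges:
  1: 6
  2: 3, 5, 6
  3: 2, 4, 6
  4: 3, 5, 6
  5: 2, 4, 6
  6: 1, 2, 3, 4, 5

Step 2: Run BFS/DFS from vertex 1:
  Visited: {1, 6, 2, 3, 4, 5}
  Reached 6 of 6 vertices

Step 3: All 6 vertices reached from vertex 1, so the graph is connected.
Answer: Yes, the graph is connected.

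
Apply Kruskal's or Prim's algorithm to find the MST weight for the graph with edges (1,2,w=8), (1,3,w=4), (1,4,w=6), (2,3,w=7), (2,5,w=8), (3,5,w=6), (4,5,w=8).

Apply Kruskal's algorithm (sort edges by weight, add if no cycle):

Sorted edges by weight:
  (1,3) w=4
  (1,4) w=6
  (3,5) w=6
  (2,3) w=7
  (1,2) w=8
  (2,5) w=8
  (4,5) w=8

Add edge (1,3) w=4 -- no cycle. Running total: 4
Add edge (1,4) w=6 -- no cycle. Running total: 10
Add edge (3,5) w=6 -- no cycle. Running total: 16
Add edge (2,3) w=7 -- no cycle. Running total: 23

MST edges: (1,3,w=4), (1,4,w=6), (3,5,w=6), (2,3,w=7)
Total MST weight: 4 + 6 + 6 + 7 = 23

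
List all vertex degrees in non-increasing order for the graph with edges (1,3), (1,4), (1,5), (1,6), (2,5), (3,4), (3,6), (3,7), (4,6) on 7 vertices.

Step 1: Count edges incident to each vertex:
  deg(1) = 4 (neighbors: 3, 4, 5, 6)
  deg(2) = 1 (neighbors: 5)
  deg(3) = 4 (neighbors: 1, 4, 6, 7)
  deg(4) = 3 (neighbors: 1, 3, 6)
  deg(5) = 2 (neighbors: 1, 2)
  deg(6) = 3 (neighbors: 1, 3, 4)
  deg(7) = 1 (neighbors: 3)

Step 2: Sort degrees in non-increasing order:
  Degrees: [4, 1, 4, 3, 2, 3, 1] -> sorted: [4, 4, 3, 3, 2, 1, 1]

Degree sequence: [4, 4, 3, 3, 2, 1, 1]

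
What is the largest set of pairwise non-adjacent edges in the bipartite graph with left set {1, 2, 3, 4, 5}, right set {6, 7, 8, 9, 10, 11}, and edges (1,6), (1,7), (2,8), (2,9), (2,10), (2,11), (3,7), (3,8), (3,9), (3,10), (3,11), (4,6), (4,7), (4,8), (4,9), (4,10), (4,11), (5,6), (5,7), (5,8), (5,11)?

Step 1: List the neighbors of each left vertex:
  1: 6, 7
  2: 8, 9, 10, 11
  3: 7, 8, 9, 10, 11
  4: 6, 7, 8, 9, 10, 11
  5: 6, 7, 8, 11

Step 2: Greedily match left vertices, then look for augmenting paths:
  Match 1 -- 6
  Match 2 -- 8
  Match 3 -- 7
  Match 4 -- 9
  Match 5 -- 11
  No augmenting path remains.

Step 3: Verify this is maximum:
  Matching size 5 = min(|L|, |R|) = min(5, 6), which is an upper bound, so this matching is maximum.

Maximum matching: {(1,6), (2,8), (3,7), (4,9), (5,11)}
Size: 5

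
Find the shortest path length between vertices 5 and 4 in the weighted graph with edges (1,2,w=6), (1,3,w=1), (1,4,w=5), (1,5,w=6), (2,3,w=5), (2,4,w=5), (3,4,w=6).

Step 1: Build adjacency list with weights:
  1: 2(w=6), 3(w=1), 4(w=5), 5(w=6)
  2: 1(w=6), 3(w=5), 4(w=5)
  3: 1(w=1), 2(w=5), 4(w=6)
  4: 1(w=5), 2(w=5), 3(w=6)
  5: 1(w=6)

Step 2: Apply Dijkstra's algorithm from vertex 5:
  Visit vertex 5 (distance=0)
    Update dist[1] = 6
  Visit vertex 1 (distance=6)
    Update dist[2] = 12
    Update dist[3] = 7
    Update dist[4] = 11
  Visit vertex 3 (distance=7)
  Visit vertex 4 (distance=11)

Step 3: Shortest path: 5 -> 1 -> 4
Total weight: 6 + 5 = 11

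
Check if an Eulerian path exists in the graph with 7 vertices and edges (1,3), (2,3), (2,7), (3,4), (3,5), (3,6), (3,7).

Step 1: Find the degree of each vertex:
  deg(1) = 1
  deg(2) = 2
  deg(3) = 6
  deg(4) = 1
  deg(5) = 1
  deg(6) = 1
  deg(7) = 2

Step 2: Count vertices with odd degree:
  Odd-degree vertices: 1, 4, 5, 6 (4 total)

Step 3: Apply Euler's theorem:
  - Eulerian circuit exists iff graph is connected and all vertices have even degree
  - Eulerian path exists iff graph is connected and has 0 or 2 odd-degree vertices

Graph has 4 odd-degree vertices (need 0 or 2).
Neither Eulerian path nor Eulerian circuit exists.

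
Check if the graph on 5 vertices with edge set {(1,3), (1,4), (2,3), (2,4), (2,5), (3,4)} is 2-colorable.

Step 1: Attempt 2-coloring using BFS:
  Start at vertex 1, assign color 0
  Color vertex 3 with color 1 (neighbor of 1)
  Color vertex 4 with color 1 (neighbor of 1)
  Color vertex 2 with color 0 (neighbor of 3)

Step 2: Conflict found! Vertices 3 and 4 are adjacent but have the same color.
This means the graph contains an odd cycle.

The graph is NOT bipartite.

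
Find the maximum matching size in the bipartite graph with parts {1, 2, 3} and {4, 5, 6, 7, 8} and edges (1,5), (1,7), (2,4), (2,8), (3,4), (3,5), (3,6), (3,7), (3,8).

Step 1: List the neighbors of each left vertex:
  1: 5, 7
  2: 4, 8
  3: 4, 5, 6, 7, 8

Step 2: Greedily match left vertices, then look for augmenting paths:
  Match 1 -- 5
  Match 2 -- 4
  Match 3 -- 6
  No augmenting path remains.

Step 3: Verify this is maximum:
  Matching size 3 = min(|L|, |R|) = min(3, 5), which is an upper bound, so this matching is maximum.

Maximum matching: {(1,5), (2,4), (3,6)}
Size: 3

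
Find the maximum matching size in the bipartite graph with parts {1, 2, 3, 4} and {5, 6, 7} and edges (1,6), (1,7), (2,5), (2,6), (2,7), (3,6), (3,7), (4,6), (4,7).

Step 1: List the neighbors of each left vertex:
  1: 6, 7
  2: 5, 6, 7
  3: 6, 7
  4: 6, 7

Step 2: Greedily match left vertices, then look for augmenting paths:
  Match 1 -- 6
  Match 2 -- 5
  Match 3 -- 7
  No augmenting path remains.

Step 3: Verify this is maximum:
  Matching size 3 = min(|L|, |R|) = min(4, 3), which is an upper bound, so this matching is maximum.

Maximum matching: {(1,6), (2,5), (3,7)}
Size: 3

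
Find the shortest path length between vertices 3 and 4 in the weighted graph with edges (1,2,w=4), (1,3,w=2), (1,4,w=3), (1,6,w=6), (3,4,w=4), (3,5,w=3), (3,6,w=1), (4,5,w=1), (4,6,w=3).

Step 1: Build adjacency list with weights:
  1: 2(w=4), 3(w=2), 4(w=3), 6(w=6)
  2: 1(w=4)
  3: 1(w=2), 4(w=4), 5(w=3), 6(w=1)
  4: 1(w=3), 3(w=4), 5(w=1), 6(w=3)
  5: 3(w=3), 4(w=1)
  6: 1(w=6), 3(w=1), 4(w=3)

Step 2: Apply Dijkstra's algorithm from vertex 3:
  Visit vertex 3 (distance=0)
    Update dist[1] = 2
    Update dist[4] = 4
    Update dist[5] = 3
    Update dist[6] = 1
  Visit vertex 6 (distance=1)
  Visit vertex 1 (distance=2)
    Update dist[2] = 6
  Visit vertex 5 (distance=3)
  Visit vertex 4 (distance=4)

Step 3: Shortest path: 3 -> 4
Total weight: 4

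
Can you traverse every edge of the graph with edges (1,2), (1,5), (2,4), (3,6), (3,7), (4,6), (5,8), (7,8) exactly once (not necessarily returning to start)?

Step 1: Find the degree of each vertex:
  deg(1) = 2
  deg(2) = 2
  deg(3) = 2
  deg(4) = 2
  deg(5) = 2
  deg(6) = 2
  deg(7) = 2
  deg(8) = 2

Step 2: Count vertices with odd degree:
  All vertices have even degree (0 odd-degree vertices)

Step 3: Apply Euler's theorem:
  - Eulerian circuit exists iff graph is connected and all vertices have even degree
  - Eulerian path exists iff graph is connected and has 0 or 2 odd-degree vertices

Graph is connected with 0 odd-degree vertices.
Both Eulerian circuit and Eulerian path exist.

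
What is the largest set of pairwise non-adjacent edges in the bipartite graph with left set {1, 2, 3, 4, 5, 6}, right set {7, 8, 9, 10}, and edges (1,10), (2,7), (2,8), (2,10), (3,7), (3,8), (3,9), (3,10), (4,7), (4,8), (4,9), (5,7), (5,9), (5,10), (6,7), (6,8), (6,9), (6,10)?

Step 1: List the neighbors of each left vertex:
  1: 10
  2: 7, 8, 10
  3: 7, 8, 9, 10
  4: 7, 8, 9
  5: 7, 9, 10
  6: 7, 8, 9, 10

Step 2: Greedily match left vertices, then look for augmenting paths:
  Match 1 -- 10
  Match 2 -- 7
  Match 3 -- 8
  Match 4 -- 9
  No augmenting path remains.

Step 3: Verify this is maximum:
  Matching size 4 = min(|L|, |R|) = min(6, 4), which is an upper bound, so this matching is maximum.

Maximum matching: {(1,10), (2,7), (3,8), (4,9)}
Size: 4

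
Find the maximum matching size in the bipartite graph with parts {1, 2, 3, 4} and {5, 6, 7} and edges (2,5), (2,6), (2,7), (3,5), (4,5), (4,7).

Step 1: List the neighbors of each left vertex:
  1: (none)
  2: 5, 6, 7
  3: 5
  4: 5, 7

Step 2: Greedily match left vertices, then look for augmenting paths:
  Match 2 -- 6
  Match 3 -- 5
  Match 4 -- 7
  No augmenting path remains.

Step 3: Verify this is maximum:
  Matching size 3 = min(|L|, |R|) = min(4, 3), which is an upper bound, so this matching is maximum.

Maximum matching: {(2,6), (3,5), (4,7)}
Size: 3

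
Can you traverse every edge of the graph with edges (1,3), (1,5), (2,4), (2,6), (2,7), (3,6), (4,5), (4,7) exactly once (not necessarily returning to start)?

Step 1: Find the degree of each vertex:
  deg(1) = 2
  deg(2) = 3
  deg(3) = 2
  deg(4) = 3
  deg(5) = 2
  deg(6) = 2
  deg(7) = 2

Step 2: Count vertices with odd degree:
  Odd-degree vertices: 2, 4 (2 total)

Step 3: Apply Euler's theorem:
  - Eulerian circuit exists iff graph is connected and all vertices have even degree
  - Eulerian path exists iff graph is connected and has 0 or 2 odd-degree vertices

Graph is connected with exactly 2 odd-degree vertices (2, 4).
Eulerian path exists (starting and ending at the odd-degree vertices), but no Eulerian circuit.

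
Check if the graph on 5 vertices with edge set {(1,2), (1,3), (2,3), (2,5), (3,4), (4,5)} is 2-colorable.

Step 1: Attempt 2-coloring using BFS:
  Start at vertex 1, assign color 0
  Color vertex 2 with color 1 (neighbor of 1)
  Color vertex 3 with color 1 (neighbor of 1)

Step 2: Conflict found! Vertices 2 and 3 are adjacent but have the same color.
This means the graph contains an odd cycle.

The graph is NOT bipartite.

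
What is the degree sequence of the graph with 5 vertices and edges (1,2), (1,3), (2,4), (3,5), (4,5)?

Step 1: Count edges incident to each vertex:
  deg(1) = 2 (neighbors: 2, 3)
  deg(2) = 2 (neighbors: 1, 4)
  deg(3) = 2 (neighbors: 1, 5)
  deg(4) = 2 (neighbors: 2, 5)
  deg(5) = 2 (neighbors: 3, 4)

Step 2: Sort degrees in non-increasing order:
  Degrees: [2, 2, 2, 2, 2] -> sorted: [2, 2, 2, 2, 2]

Degree sequence: [2, 2, 2, 2, 2]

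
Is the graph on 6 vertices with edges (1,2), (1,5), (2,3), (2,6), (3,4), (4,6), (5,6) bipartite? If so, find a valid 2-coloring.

Step 1: Attempt 2-coloring using BFS:
  Start at vertex 1, assign color 0
  Color vertex 2 with color 1 (neighbor of 1)
  Color vertex 5 with color 1 (neighbor of 1)
  Color vertex 3 with color 0 (neighbor of 2)
  Color vertex 6 with color 0 (neighbor of 2)
  Color vertex 4 with color 1 (neighbor of 3)

Step 2: 2-coloring succeeded. No conflicts found.
  Set A (color 0): {1, 3, 6}
  Set B (color 1): {2, 4, 5}

The graph is bipartite with partition {1, 3, 6}, {2, 4, 5}.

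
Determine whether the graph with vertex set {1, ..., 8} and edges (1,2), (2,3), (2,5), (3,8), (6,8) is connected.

Step 1: Build adjacency list from edges:
  1: 2
  2: 1, 3, 5
  3: 2, 8
  4: (none)
  5: 2
  6: 8
  7: (none)
  8: 3, 6

Step 2: Run BFS/DFS from vertex 1:
  Visited: {1, 2, 3, 5, 8, 6}
  Reached 6 of 8 vertices

Step 3: Only 6 of 8 vertices reached. Graph is disconnected.
Connected components: {1, 2, 3, 5, 6, 8}, {4}, {7}
Answer: No, the graph is not connected (3 components).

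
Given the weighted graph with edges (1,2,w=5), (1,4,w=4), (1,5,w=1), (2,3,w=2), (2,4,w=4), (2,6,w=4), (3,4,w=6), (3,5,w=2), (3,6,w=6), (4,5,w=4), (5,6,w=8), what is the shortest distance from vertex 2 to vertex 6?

Step 1: Build adjacency list with weights:
  1: 2(w=5), 4(w=4), 5(w=1)
  2: 1(w=5), 3(w=2), 4(w=4), 6(w=4)
  3: 2(w=2), 4(w=6), 5(w=2), 6(w=6)
  4: 1(w=4), 2(w=4), 3(w=6), 5(w=4)
  5: 1(w=1), 3(w=2), 4(w=4), 6(w=8)
  6: 2(w=4), 3(w=6), 5(w=8)

Step 2: Apply Dijkstra's algorithm from vertex 2:
  Visit vertex 2 (distance=0)
    Update dist[1] = 5
    Update dist[3] = 2
    Update dist[4] = 4
    Update dist[6] = 4
  Visit vertex 3 (distance=2)
    Update dist[5] = 4
  Visit vertex 4 (distance=4)
  Visit vertex 5 (distance=4)
  Visit vertex 6 (distance=4)

Step 3: Shortest path: 2 -> 6
Total weight: 4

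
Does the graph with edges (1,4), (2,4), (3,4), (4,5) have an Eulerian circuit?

Step 1: Find the degree of each vertex:
  deg(1) = 1
  deg(2) = 1
  deg(3) = 1
  deg(4) = 4
  deg(5) = 1

Step 2: Count vertices with odd degree:
  Odd-degree vertices: 1, 2, 3, 5 (4 total)

Step 3: Apply Euler's theorem:
  - Eulerian circuit exists iff graph is connected and all vertices have even degree
  - Eulerian path exists iff graph is connected and has 0 or 2 odd-degree vertices

Graph has 4 odd-degree vertices (need 0 or 2).
Neither Eulerian path nor Eulerian circuit exists.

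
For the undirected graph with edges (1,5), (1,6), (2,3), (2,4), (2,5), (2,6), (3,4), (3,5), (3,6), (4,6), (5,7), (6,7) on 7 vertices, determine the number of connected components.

Step 1: Build adjacency list from edges:
  1: 5, 6
  2: 3, 4, 5, 6
  3: 2, 4, 5, 6
  4: 2, 3, 6
  5: 1, 2, 3, 7
  6: 1, 2, 3, 4, 7
  7: 5, 6

Step 2: Run BFS/DFS from vertex 1:
  Visited: {1, 5, 6, 2, 3, 7, 4}
  Reached 7 of 7 vertices

Step 3: All 7 vertices reached from vertex 1, so the graph is connected.
Number of connected components: 1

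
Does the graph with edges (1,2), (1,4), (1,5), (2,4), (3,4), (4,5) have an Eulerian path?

Step 1: Find the degree of each vertex:
  deg(1) = 3
  deg(2) = 2
  deg(3) = 1
  deg(4) = 4
  deg(5) = 2

Step 2: Count vertices with odd degree:
  Odd-degree vertices: 1, 3 (2 total)

Step 3: Apply Euler's theorem:
  - Eulerian circuit exists iff graph is connected and all vertices have even degree
  - Eulerian path exists iff graph is connected and has 0 or 2 odd-degree vertices

Graph is connected with exactly 2 odd-degree vertices (1, 3).
Eulerian path exists (starting and ending at the odd-degree vertices), but no Eulerian circuit.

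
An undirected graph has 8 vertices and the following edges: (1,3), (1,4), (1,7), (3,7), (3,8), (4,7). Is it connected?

Step 1: Build adjacency list from edges:
  1: 3, 4, 7
  2: (none)
  3: 1, 7, 8
  4: 1, 7
  5: (none)
  6: (none)
  7: 1, 3, 4
  8: 3

Step 2: Run BFS/DFS from vertex 1:
  Visited: {1, 3, 4, 7, 8}
  Reached 5 of 8 vertices

Step 3: Only 5 of 8 vertices reached. Graph is disconnected.
Connected components: {1, 3, 4, 7, 8}, {2}, {5}, {6}
Answer: No, the graph is not connected (4 components).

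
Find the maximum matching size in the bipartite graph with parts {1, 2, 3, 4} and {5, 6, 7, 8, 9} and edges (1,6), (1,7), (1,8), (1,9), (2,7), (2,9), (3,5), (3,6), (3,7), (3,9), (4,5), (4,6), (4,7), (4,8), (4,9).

Step 1: List the neighbors of each left vertex:
  1: 6, 7, 8, 9
  2: 7, 9
  3: 5, 6, 7, 9
  4: 5, 6, 7, 8, 9

Step 2: Greedily match left vertices, then look for augmenting paths:
  Match 1 -- 6
  Match 2 -- 7
  Match 3 -- 5
  Match 4 -- 8
  No augmenting path remains.

Step 3: Verify this is maximum:
  Matching size 4 = min(|L|, |R|) = min(4, 5), which is an upper bound, so this matching is maximum.

Maximum matching: {(1,6), (2,7), (3,5), (4,8)}
Size: 4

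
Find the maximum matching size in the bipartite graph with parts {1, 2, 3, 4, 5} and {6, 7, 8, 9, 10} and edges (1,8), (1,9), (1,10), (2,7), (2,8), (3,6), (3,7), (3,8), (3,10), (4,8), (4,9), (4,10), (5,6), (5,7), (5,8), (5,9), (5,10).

Step 1: List the neighbors of each left vertex:
  1: 8, 9, 10
  2: 7, 8
  3: 6, 7, 8, 10
  4: 8, 9, 10
  5: 6, 7, 8, 9, 10

Step 2: Greedily match left vertices, then look for augmenting paths:
  Match 1 -- 8
  Match 2 -- 7
  Match 3 -- 6
  Match 4 -- 9
  Match 5 -- 10
  No augmenting path remains.

Step 3: Verify this is maximum:
  Matching size 5 = min(|L|, |R|) = min(5, 5), which is an upper bound, so this matching is maximum.

Maximum matching: {(1,8), (2,7), (3,6), (4,9), (5,10)}
Size: 5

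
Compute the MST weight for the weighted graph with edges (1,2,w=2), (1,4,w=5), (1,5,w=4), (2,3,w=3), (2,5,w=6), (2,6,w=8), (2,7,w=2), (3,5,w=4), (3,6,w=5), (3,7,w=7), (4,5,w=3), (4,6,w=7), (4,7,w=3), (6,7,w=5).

Apply Kruskal's algorithm (sort edges by weight, add if no cycle):

Sorted edges by weight:
  (1,2) w=2
  (2,7) w=2
  (2,3) w=3
  (4,7) w=3
  (4,5) w=3
  (1,5) w=4
  (3,5) w=4
  (1,4) w=5
  (3,6) w=5
  (6,7) w=5
  (2,5) w=6
  (3,7) w=7
  (4,6) w=7
  (2,6) w=8

Add edge (1,2) w=2 -- no cycle. Running total: 2
Add edge (2,7) w=2 -- no cycle. Running total: 4
Add edge (2,3) w=3 -- no cycle. Running total: 7
Add edge (4,7) w=3 -- no cycle. Running total: 10
Add edge (4,5) w=3 -- no cycle. Running total: 13
Skip edge (1,5) w=4 -- would create cycle
Skip edge (3,5) w=4 -- would create cycle
Skip edge (1,4) w=5 -- would create cycle
Add edge (3,6) w=5 -- no cycle. Running total: 18

MST edges: (1,2,w=2), (2,7,w=2), (2,3,w=3), (4,7,w=3), (4,5,w=3), (3,6,w=5)
Total MST weight: 2 + 2 + 3 + 3 + 3 + 5 = 18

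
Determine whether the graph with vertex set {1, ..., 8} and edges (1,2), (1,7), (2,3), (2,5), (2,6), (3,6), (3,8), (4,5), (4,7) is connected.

Step 1: Build adjacency list from edges:
  1: 2, 7
  2: 1, 3, 5, 6
  3: 2, 6, 8
  4: 5, 7
  5: 2, 4
  6: 2, 3
  7: 1, 4
  8: 3

Step 2: Run BFS/DFS from vertex 1:
  Visited: {1, 2, 7, 3, 5, 6, 4, 8}
  Reached 8 of 8 vertices

Step 3: All 8 vertices reached from vertex 1, so the graph is connected.
Answer: Yes, the graph is connected.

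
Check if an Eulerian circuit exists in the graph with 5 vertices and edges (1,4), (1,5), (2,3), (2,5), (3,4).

Step 1: Find the degree of each vertex:
  deg(1) = 2
  deg(2) = 2
  deg(3) = 2
  deg(4) = 2
  deg(5) = 2

Step 2: Count vertices with odd degree:
  All vertices have even degree (0 odd-degree vertices)

Step 3: Apply Euler's theorem:
  - Eulerian circuit exists iff graph is connected and all vertices have even degree
  - Eulerian path exists iff graph is connected and has 0 or 2 odd-degree vertices

Graph is connected with 0 odd-degree vertices.
Both Eulerian circuit and Eulerian path exist.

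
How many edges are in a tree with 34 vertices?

A tree on n vertices always has exactly n - 1 edges.
For n = 34: edges = 34 - 1 = 33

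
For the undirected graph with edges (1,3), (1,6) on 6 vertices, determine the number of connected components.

Step 1: Build adjacency list from edges:
  1: 3, 6
  2: (none)
  3: 1
  4: (none)
  5: (none)
  6: 1

Step 2: Run BFS/DFS from vertex 1:
  Visited: {1, 3, 6}
  Reached 3 of 6 vertices

Step 3: Only 3 of 6 vertices reached. Graph is disconnected.
Connected components: {1, 3, 6}, {2}, {4}, {5}
Number of connected components: 4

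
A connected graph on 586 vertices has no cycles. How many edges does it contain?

A tree on n vertices always has exactly n - 1 edges.
For n = 586: edges = 586 - 1 = 585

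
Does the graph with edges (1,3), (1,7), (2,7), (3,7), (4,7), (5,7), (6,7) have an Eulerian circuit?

Step 1: Find the degree of each vertex:
  deg(1) = 2
  deg(2) = 1
  deg(3) = 2
  deg(4) = 1
  deg(5) = 1
  deg(6) = 1
  deg(7) = 6

Step 2: Count vertices with odd degree:
  Odd-degree vertices: 2, 4, 5, 6 (4 total)

Step 3: Apply Euler's theorem:
  - Eulerian circuit exists iff graph is connected and all vertices have even degree
  - Eulerian path exists iff graph is connected and has 0 or 2 odd-degree vertices

Graph has 4 odd-degree vertices (need 0 or 2).
Neither Eulerian path nor Eulerian circuit exists.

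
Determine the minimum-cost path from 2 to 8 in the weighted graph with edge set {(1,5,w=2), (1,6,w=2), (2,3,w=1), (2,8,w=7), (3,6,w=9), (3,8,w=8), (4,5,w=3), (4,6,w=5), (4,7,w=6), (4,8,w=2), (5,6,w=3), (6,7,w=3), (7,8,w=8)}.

Step 1: Build adjacency list with weights:
  1: 5(w=2), 6(w=2)
  2: 3(w=1), 8(w=7)
  3: 2(w=1), 6(w=9), 8(w=8)
  4: 5(w=3), 6(w=5), 7(w=6), 8(w=2)
  5: 1(w=2), 4(w=3), 6(w=3)
  6: 1(w=2), 3(w=9), 4(w=5), 5(w=3), 7(w=3)
  7: 4(w=6), 6(w=3), 8(w=8)
  8: 2(w=7), 3(w=8), 4(w=2), 7(w=8)

Step 2: Apply Dijkstra's algorithm from vertex 2:
  Visit vertex 2 (distance=0)
    Update dist[3] = 1
    Update dist[8] = 7
  Visit vertex 3 (distance=1)
    Update dist[6] = 10
  Visit vertex 8 (distance=7)
    Update dist[4] = 9
    Update dist[7] = 15

Step 3: Shortest path: 2 -> 8
Total weight: 7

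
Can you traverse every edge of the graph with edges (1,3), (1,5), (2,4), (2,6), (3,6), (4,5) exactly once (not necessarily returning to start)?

Step 1: Find the degree of each vertex:
  deg(1) = 2
  deg(2) = 2
  deg(3) = 2
  deg(4) = 2
  deg(5) = 2
  deg(6) = 2

Step 2: Count vertices with odd degree:
  All vertices have even degree (0 odd-degree vertices)

Step 3: Apply Euler's theorem:
  - Eulerian circuit exists iff graph is connected and all vertices have even degree
  - Eulerian path exists iff graph is connected and has 0 or 2 odd-degree vertices

Graph is connected with 0 odd-degree vertices.
Both Eulerian circuit and Eulerian path exist.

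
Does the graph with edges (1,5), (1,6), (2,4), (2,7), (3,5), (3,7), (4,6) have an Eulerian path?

Step 1: Find the degree of each vertex:
  deg(1) = 2
  deg(2) = 2
  deg(3) = 2
  deg(4) = 2
  deg(5) = 2
  deg(6) = 2
  deg(7) = 2

Step 2: Count vertices with odd degree:
  All vertices have even degree (0 odd-degree vertices)

Step 3: Apply Euler's theorem:
  - Eulerian circuit exists iff graph is connected and all vertices have even degree
  - Eulerian path exists iff graph is connected and has 0 or 2 odd-degree vertices

Graph is connected with 0 odd-degree vertices.
Both Eulerian circuit and Eulerian path exist.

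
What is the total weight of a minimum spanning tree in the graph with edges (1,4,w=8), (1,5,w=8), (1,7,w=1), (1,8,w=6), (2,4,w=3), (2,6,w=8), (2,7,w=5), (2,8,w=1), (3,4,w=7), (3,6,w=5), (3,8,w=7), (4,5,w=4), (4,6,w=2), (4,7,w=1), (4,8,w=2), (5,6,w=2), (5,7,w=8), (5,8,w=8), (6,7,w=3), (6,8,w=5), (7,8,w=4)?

Apply Kruskal's algorithm (sort edges by weight, add if no cycle):

Sorted edges by weight:
  (1,7) w=1
  (2,8) w=1
  (4,7) w=1
  (4,6) w=2
  (4,8) w=2
  (5,6) w=2
  (2,4) w=3
  (6,7) w=3
  (4,5) w=4
  (7,8) w=4
  (2,7) w=5
  (3,6) w=5
  (6,8) w=5
  (1,8) w=6
  (3,4) w=7
  (3,8) w=7
  (1,4) w=8
  (1,5) w=8
  (2,6) w=8
  (5,7) w=8
  (5,8) w=8

Add edge (1,7) w=1 -- no cycle. Running total: 1
Add edge (2,8) w=1 -- no cycle. Running total: 2
Add edge (4,7) w=1 -- no cycle. Running total: 3
Add edge (4,6) w=2 -- no cycle. Running total: 5
Add edge (4,8) w=2 -- no cycle. Running total: 7
Add edge (5,6) w=2 -- no cycle. Running total: 9
Skip edge (2,4) w=3 -- would create cycle
Skip edge (6,7) w=3 -- would create cycle
Skip edge (4,5) w=4 -- would create cycle
Skip edge (7,8) w=4 -- would create cycle
Skip edge (2,7) w=5 -- would create cycle
Add edge (3,6) w=5 -- no cycle. Running total: 14

MST edges: (1,7,w=1), (2,8,w=1), (4,7,w=1), (4,6,w=2), (4,8,w=2), (5,6,w=2), (3,6,w=5)
Total MST weight: 1 + 1 + 1 + 2 + 2 + 2 + 5 = 14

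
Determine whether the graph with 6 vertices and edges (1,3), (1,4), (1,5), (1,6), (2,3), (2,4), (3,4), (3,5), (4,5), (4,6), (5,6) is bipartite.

Step 1: Attempt 2-coloring using BFS:
  Start at vertex 1, assign color 0
  Color vertex 3 with color 1 (neighbor of 1)
  Color vertex 4 with color 1 (neighbor of 1)
  Color vertex 5 with color 1 (neighbor of 1)
  Color vertex 6 with color 1 (neighbor of 1)
  Color vertex 2 with color 0 (neighbor of 3)

Step 2: Conflict found! Vertices 3 and 4 are adjacent but have the same color.
This means the graph contains an odd cycle.

The graph is NOT bipartite.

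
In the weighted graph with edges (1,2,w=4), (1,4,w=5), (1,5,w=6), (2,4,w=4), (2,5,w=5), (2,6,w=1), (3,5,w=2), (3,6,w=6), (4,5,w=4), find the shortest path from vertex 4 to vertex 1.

Step 1: Build adjacency list with weights:
  1: 2(w=4), 4(w=5), 5(w=6)
  2: 1(w=4), 4(w=4), 5(w=5), 6(w=1)
  3: 5(w=2), 6(w=6)
  4: 1(w=5), 2(w=4), 5(w=4)
  5: 1(w=6), 2(w=5), 3(w=2), 4(w=4)
  6: 2(w=1), 3(w=6)

Step 2: Apply Dijkstra's algorithm from vertex 4:
  Visit vertex 4 (distance=0)
    Update dist[1] = 5
    Update dist[2] = 4
    Update dist[5] = 4
  Visit vertex 2 (distance=4)
    Update dist[6] = 5
  Visit vertex 5 (distance=4)
    Update dist[3] = 6
  Visit vertex 1 (distance=5)

Step 3: Shortest path: 4 -> 1
Total weight: 5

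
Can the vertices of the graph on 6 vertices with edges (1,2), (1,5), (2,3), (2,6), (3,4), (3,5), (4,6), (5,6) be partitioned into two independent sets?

Step 1: Attempt 2-coloring using BFS:
  Start at vertex 1, assign color 0
  Color vertex 2 with color 1 (neighbor of 1)
  Color vertex 5 with color 1 (neighbor of 1)
  Color vertex 3 with color 0 (neighbor of 2)
  Color vertex 6 with color 0 (neighbor of 2)
  Color vertex 4 with color 1 (neighbor of 3)

Step 2: 2-coloring succeeded. No conflicts found.
  Set A (color 0): {1, 3, 6}
  Set B (color 1): {2, 4, 5}

The graph is bipartite with partition {1, 3, 6}, {2, 4, 5}.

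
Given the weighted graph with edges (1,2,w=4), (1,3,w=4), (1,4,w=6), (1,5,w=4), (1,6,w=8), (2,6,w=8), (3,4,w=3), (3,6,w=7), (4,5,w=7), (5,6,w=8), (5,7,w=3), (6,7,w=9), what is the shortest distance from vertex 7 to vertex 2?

Step 1: Build adjacency list with weights:
  1: 2(w=4), 3(w=4), 4(w=6), 5(w=4), 6(w=8)
  2: 1(w=4), 6(w=8)
  3: 1(w=4), 4(w=3), 6(w=7)
  4: 1(w=6), 3(w=3), 5(w=7)
  5: 1(w=4), 4(w=7), 6(w=8), 7(w=3)
  6: 1(w=8), 2(w=8), 3(w=7), 5(w=8), 7(w=9)
  7: 5(w=3), 6(w=9)

Step 2: Apply Dijkstra's algorithm from vertex 7:
  Visit vertex 7 (distance=0)
    Update dist[5] = 3
    Update dist[6] = 9
  Visit vertex 5 (distance=3)
    Update dist[1] = 7
    Update dist[4] = 10
  Visit vertex 1 (distance=7)
    Update dist[2] = 11
    Update dist[3] = 11
  Visit vertex 6 (distance=9)
  Visit vertex 4 (distance=10)
  Visit vertex 2 (distance=11)

Step 3: Shortest path: 7 -> 5 -> 1 -> 2
Total weight: 3 + 4 + 4 = 11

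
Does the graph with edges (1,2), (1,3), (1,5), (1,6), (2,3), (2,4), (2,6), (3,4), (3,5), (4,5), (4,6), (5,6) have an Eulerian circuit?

Step 1: Find the degree of each vertex:
  deg(1) = 4
  deg(2) = 4
  deg(3) = 4
  deg(4) = 4
  deg(5) = 4
  deg(6) = 4

Step 2: Count vertices with odd degree:
  All vertices have even degree (0 odd-degree vertices)

Step 3: Apply Euler's theorem:
  - Eulerian circuit exists iff graph is connected and all vertices have even degree
  - Eulerian path exists iff graph is connected and has 0 or 2 odd-degree vertices

Graph is connected with 0 odd-degree vertices.
Both Eulerian circuit and Eulerian path exist.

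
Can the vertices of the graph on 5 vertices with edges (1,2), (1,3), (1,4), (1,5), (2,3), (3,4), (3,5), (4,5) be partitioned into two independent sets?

Step 1: Attempt 2-coloring using BFS:
  Start at vertex 1, assign color 0
  Color vertex 2 with color 1 (neighbor of 1)
  Color vertex 3 with color 1 (neighbor of 1)
  Color vertex 4 with color 1 (neighbor of 1)
  Color vertex 5 with color 1 (neighbor of 1)

Step 2: Conflict found! Vertices 2 and 3 are adjacent but have the same color.
This means the graph contains an odd cycle.

The graph is NOT bipartite.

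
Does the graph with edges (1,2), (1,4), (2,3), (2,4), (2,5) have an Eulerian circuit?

Step 1: Find the degree of each vertex:
  deg(1) = 2
  deg(2) = 4
  deg(3) = 1
  deg(4) = 2
  deg(5) = 1

Step 2: Count vertices with odd degree:
  Odd-degree vertices: 3, 5 (2 total)

Step 3: Apply Euler's theorem:
  - Eulerian circuit exists iff graph is connected and all vertices have even degree
  - Eulerian path exists iff graph is connected and has 0 or 2 odd-degree vertices

Graph is connected with exactly 2 odd-degree vertices (3, 5).
Eulerian path exists (starting and ending at the odd-degree vertices), but no Eulerian circuit.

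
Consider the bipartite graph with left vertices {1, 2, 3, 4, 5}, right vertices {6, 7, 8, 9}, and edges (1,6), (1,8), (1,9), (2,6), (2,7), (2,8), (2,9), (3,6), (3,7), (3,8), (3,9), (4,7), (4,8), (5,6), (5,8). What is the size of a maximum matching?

Step 1: List the neighbors of each left vertex:
  1: 6, 8, 9
  2: 6, 7, 8, 9
  3: 6, 7, 8, 9
  4: 7, 8
  5: 6, 8

Step 2: Greedily match left vertices, then look for augmenting paths:
  Match 1 -- 6
  Match 2 -- 9
  Match 3 -- 8
  Match 4 -- 7
  No augmenting path remains.

Step 3: Verify this is maximum:
  Matching size 4 = min(|L|, |R|) = min(5, 4), which is an upper bound, so this matching is maximum.

Maximum matching: {(1,6), (2,9), (3,8), (4,7)}
Size: 4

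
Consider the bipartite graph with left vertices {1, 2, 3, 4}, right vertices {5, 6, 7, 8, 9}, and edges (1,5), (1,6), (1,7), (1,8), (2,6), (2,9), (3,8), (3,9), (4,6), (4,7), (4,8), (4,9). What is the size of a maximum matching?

Step 1: List the neighbors of each left vertex:
  1: 5, 6, 7, 8
  2: 6, 9
  3: 8, 9
  4: 6, 7, 8, 9

Step 2: Greedily match left vertices, then look for augmenting paths:
  Match 1 -- 5
  Match 2 -- 6
  Match 3 -- 8
  Match 4 -- 7
  No augmenting path remains.

Step 3: Verify this is maximum:
  Matching size 4 = min(|L|, |R|) = min(4, 5), which is an upper bound, so this matching is maximum.

Maximum matching: {(1,5), (2,6), (3,8), (4,7)}
Size: 4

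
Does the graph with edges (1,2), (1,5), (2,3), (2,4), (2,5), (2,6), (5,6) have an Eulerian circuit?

Step 1: Find the degree of each vertex:
  deg(1) = 2
  deg(2) = 5
  deg(3) = 1
  deg(4) = 1
  deg(5) = 3
  deg(6) = 2

Step 2: Count vertices with odd degree:
  Odd-degree vertices: 2, 3, 4, 5 (4 total)

Step 3: Apply Euler's theorem:
  - Eulerian circuit exists iff graph is connected and all vertices have even degree
  - Eulerian path exists iff graph is connected and has 0 or 2 odd-degree vertices

Graph has 4 odd-degree vertices (need 0 or 2).
Neither Eulerian path nor Eulerian circuit exists.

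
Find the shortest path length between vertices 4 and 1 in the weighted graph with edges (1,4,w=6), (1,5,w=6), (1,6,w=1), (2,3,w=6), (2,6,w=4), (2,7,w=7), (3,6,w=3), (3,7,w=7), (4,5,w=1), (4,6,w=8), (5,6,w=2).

Step 1: Build adjacency list with weights:
  1: 4(w=6), 5(w=6), 6(w=1)
  2: 3(w=6), 6(w=4), 7(w=7)
  3: 2(w=6), 6(w=3), 7(w=7)
  4: 1(w=6), 5(w=1), 6(w=8)
  5: 1(w=6), 4(w=1), 6(w=2)
  6: 1(w=1), 2(w=4), 3(w=3), 4(w=8), 5(w=2)
  7: 2(w=7), 3(w=7)

Step 2: Apply Dijkstra's algorithm from vertex 4:
  Visit vertex 4 (distance=0)
    Update dist[1] = 6
    Update dist[5] = 1
    Update dist[6] = 8
  Visit vertex 5 (distance=1)
    Update dist[6] = 3
  Visit vertex 6 (distance=3)
    Update dist[1] = 4
    Update dist[2] = 7
    Update dist[3] = 6
  Visit vertex 1 (distance=4)

Step 3: Shortest path: 4 -> 5 -> 6 -> 1
Total weight: 1 + 2 + 1 = 4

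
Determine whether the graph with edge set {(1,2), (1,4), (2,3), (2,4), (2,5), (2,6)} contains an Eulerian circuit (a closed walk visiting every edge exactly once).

Step 1: Find the degree of each vertex:
  deg(1) = 2
  deg(2) = 5
  deg(3) = 1
  deg(4) = 2
  deg(5) = 1
  deg(6) = 1

Step 2: Count vertices with odd degree:
  Odd-degree vertices: 2, 3, 5, 6 (4 total)

Step 3: Apply Euler's theorem:
  - Eulerian circuit exists iff graph is connected and all vertices have even degree
  - Eulerian path exists iff graph is connected and has 0 or 2 odd-degree vertices

Graph has 4 odd-degree vertices (need 0 or 2).
Neither Eulerian path nor Eulerian circuit exists.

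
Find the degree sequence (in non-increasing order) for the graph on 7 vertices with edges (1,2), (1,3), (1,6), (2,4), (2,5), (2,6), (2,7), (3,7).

Step 1: Count edges incident to each vertex:
  deg(1) = 3 (neighbors: 2, 3, 6)
  deg(2) = 5 (neighbors: 1, 4, 5, 6, 7)
  deg(3) = 2 (neighbors: 1, 7)
  deg(4) = 1 (neighbors: 2)
  deg(5) = 1 (neighbors: 2)
  deg(6) = 2 (neighbors: 1, 2)
  deg(7) = 2 (neighbors: 2, 3)

Step 2: Sort degrees in non-increasing order:
  Degrees: [3, 5, 2, 1, 1, 2, 2] -> sorted: [5, 3, 2, 2, 2, 1, 1]

Degree sequence: [5, 3, 2, 2, 2, 1, 1]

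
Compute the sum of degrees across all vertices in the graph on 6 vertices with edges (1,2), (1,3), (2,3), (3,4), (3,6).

Step 1: Count edges incident to each vertex:
  deg(1) = 2 (neighbors: 2, 3)
  deg(2) = 2 (neighbors: 1, 3)
  deg(3) = 4 (neighbors: 1, 2, 4, 6)
  deg(4) = 1 (neighbors: 3)
  deg(5) = 0 (neighbors: none)
  deg(6) = 1 (neighbors: 3)

Step 2: Sum all degrees:
  2 + 2 + 4 + 1 + 0 + 1 = 10

Verification: sum of degrees = 2 * |E| = 2 * 5 = 10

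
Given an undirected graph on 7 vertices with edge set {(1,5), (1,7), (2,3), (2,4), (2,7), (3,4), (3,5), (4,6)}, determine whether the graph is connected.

Step 1: Build adjacency list from edges:
  1: 5, 7
  2: 3, 4, 7
  3: 2, 4, 5
  4: 2, 3, 6
  5: 1, 3
  6: 4
  7: 1, 2

Step 2: Run BFS/DFS from vertex 1:
  Visited: {1, 5, 7, 3, 2, 4, 6}
  Reached 7 of 7 vertices

Step 3: All 7 vertices reached from vertex 1, so the graph is connected.
Answer: Yes, the graph is connected.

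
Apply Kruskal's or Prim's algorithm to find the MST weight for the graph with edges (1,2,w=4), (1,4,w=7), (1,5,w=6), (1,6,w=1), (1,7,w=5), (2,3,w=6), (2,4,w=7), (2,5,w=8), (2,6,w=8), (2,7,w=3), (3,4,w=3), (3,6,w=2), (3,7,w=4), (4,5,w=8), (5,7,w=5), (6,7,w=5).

Apply Kruskal's algorithm (sort edges by weight, add if no cycle):

Sorted edges by weight:
  (1,6) w=1
  (3,6) w=2
  (2,7) w=3
  (3,4) w=3
  (1,2) w=4
  (3,7) w=4
  (1,7) w=5
  (5,7) w=5
  (6,7) w=5
  (1,5) w=6
  (2,3) w=6
  (1,4) w=7
  (2,4) w=7
  (2,5) w=8
  (2,6) w=8
  (4,5) w=8

Add edge (1,6) w=1 -- no cycle. Running total: 1
Add edge (3,6) w=2 -- no cycle. Running total: 3
Add edge (2,7) w=3 -- no cycle. Running total: 6
Add edge (3,4) w=3 -- no cycle. Running total: 9
Add edge (1,2) w=4 -- no cycle. Running total: 13
Skip edge (3,7) w=4 -- would create cycle
Skip edge (1,7) w=5 -- would create cycle
Add edge (5,7) w=5 -- no cycle. Running total: 18

MST edges: (1,6,w=1), (3,6,w=2), (2,7,w=3), (3,4,w=3), (1,2,w=4), (5,7,w=5)
Total MST weight: 1 + 2 + 3 + 3 + 4 + 5 = 18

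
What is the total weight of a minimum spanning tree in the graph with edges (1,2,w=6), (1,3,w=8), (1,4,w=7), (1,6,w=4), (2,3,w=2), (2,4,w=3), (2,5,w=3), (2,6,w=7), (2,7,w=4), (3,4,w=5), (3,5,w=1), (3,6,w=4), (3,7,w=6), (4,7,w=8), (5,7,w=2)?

Apply Kruskal's algorithm (sort edges by weight, add if no cycle):

Sorted edges by weight:
  (3,5) w=1
  (2,3) w=2
  (5,7) w=2
  (2,5) w=3
  (2,4) w=3
  (1,6) w=4
  (2,7) w=4
  (3,6) w=4
  (3,4) w=5
  (1,2) w=6
  (3,7) w=6
  (1,4) w=7
  (2,6) w=7
  (1,3) w=8
  (4,7) w=8

Add edge (3,5) w=1 -- no cycle. Running total: 1
Add edge (2,3) w=2 -- no cycle. Running total: 3
Add edge (5,7) w=2 -- no cycle. Running total: 5
Skip edge (2,5) w=3 -- would create cycle
Add edge (2,4) w=3 -- no cycle. Running total: 8
Add edge (1,6) w=4 -- no cycle. Running total: 12
Skip edge (2,7) w=4 -- would create cycle
Add edge (3,6) w=4 -- no cycle. Running total: 16

MST edges: (3,5,w=1), (2,3,w=2), (5,7,w=2), (2,4,w=3), (1,6,w=4), (3,6,w=4)
Total MST weight: 1 + 2 + 2 + 3 + 4 + 4 = 16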